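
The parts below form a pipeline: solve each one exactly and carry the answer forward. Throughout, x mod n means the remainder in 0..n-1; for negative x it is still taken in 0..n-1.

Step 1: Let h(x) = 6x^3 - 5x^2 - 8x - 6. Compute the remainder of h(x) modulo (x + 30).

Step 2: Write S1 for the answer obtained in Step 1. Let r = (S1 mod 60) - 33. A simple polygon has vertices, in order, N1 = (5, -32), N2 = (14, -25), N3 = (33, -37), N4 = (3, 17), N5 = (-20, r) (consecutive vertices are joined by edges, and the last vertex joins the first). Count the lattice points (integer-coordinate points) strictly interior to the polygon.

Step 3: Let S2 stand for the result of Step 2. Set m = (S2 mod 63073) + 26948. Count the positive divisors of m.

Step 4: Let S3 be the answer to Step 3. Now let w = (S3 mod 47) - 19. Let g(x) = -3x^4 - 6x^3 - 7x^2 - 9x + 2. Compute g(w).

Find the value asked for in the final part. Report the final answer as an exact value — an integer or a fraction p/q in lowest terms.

Step 1: remainder = value at the root: 6*(-30)^3 - 5*(-30)^2 - 8*(-30)^1 - 6 = (-162000) + (-4500) + (240) + (-6) = -166266; answer -166266
Step 2: S1 = -166266; r = 21; cross terms: (5*-25 - 14*-32)=323, (14*-37 - 33*-25)=307, (33*17 - 3*-37)=672, (3*21 - -20*17)=403, (-20*-32 - 5*21)=535; twice the area = |2240| = 2240; area = 1120; boundary points = 1 + 1 + 6 + 1 + 1 = 10; strictly interior points = area - boundary/2 + 1 = 1116; answer 1116
Step 3: S2 = 1116; m = 28064; 28064 = 2^5 * 877; number of divisors = (5+1) * (1+1) = 12; answer 12
Step 4: S3 = 12; w = -7; -3*(-7)^4 - 6*(-7)^3 - 7*(-7)^2 - 9*(-7)^1 + 2 = (-7203) + (2058) + (-343) + (63) + (2) = -5423; answer -5423

-5423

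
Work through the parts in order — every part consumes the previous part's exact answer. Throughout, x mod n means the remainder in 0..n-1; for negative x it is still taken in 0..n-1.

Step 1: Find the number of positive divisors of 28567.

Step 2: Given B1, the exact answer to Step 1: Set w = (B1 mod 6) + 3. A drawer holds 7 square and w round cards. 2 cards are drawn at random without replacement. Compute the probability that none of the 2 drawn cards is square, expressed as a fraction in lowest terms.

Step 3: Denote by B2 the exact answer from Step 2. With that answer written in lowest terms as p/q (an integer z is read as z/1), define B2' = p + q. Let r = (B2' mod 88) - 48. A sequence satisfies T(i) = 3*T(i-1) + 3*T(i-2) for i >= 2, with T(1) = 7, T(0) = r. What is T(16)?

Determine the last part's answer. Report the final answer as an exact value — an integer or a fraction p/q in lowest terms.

-7285052277

Step 1: 28567 = 7^2 * 11 * 53; number of divisors = (2+1) * (1+1) * (1+1) = 12; answer 12
Step 2: B1 = 12; w = 3; total draws C(10,2) = 45; favorable C(3,2) = 3; P = 1/15; answer 1/15
Step 3: B2 = 1/15; threaded value p + q = 16; r = -32; T(2) = 3*(7) + 3*(-32) = -75; iterating: T(2)=-75, T(3)=-204, T(4)=-837, T(5)=-3123, T(6)=-11880, T(7)=-45009, T(8)=-170667, T(9)=-647028, T(10)=-2453085, T(11)=-9300339, T(12)=-35260272, T(13)=-133681833, T(14)=-506826315, T(15)=-1921524444, T(16)=-7285052277; answer -7285052277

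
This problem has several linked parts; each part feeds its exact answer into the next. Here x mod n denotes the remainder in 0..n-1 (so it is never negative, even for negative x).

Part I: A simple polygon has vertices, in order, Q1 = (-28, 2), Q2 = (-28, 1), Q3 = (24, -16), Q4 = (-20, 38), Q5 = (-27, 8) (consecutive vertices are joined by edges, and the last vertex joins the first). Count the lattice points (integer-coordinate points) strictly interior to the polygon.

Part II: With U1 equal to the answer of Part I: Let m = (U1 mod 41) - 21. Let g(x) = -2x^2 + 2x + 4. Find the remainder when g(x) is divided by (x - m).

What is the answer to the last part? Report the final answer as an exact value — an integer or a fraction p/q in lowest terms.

-140

Part I: cross terms: (-28*1 - -28*2)=28, (-28*-16 - 24*1)=424, (24*38 - -20*-16)=592, (-20*8 - -27*38)=866, (-27*2 - -28*8)=170; twice the area = |2080| = 2080; area = 1040; boundary points = 1 + 1 + 2 + 1 + 1 = 6; strictly interior points = area - boundary/2 + 1 = 1038; answer 1038
Part II: U1 = 1038; m = -8; remainder = value at the root: -2*(-8)^2 + 2*(-8)^1 + 4 = (-128) + (-16) + (4) = -140; answer -140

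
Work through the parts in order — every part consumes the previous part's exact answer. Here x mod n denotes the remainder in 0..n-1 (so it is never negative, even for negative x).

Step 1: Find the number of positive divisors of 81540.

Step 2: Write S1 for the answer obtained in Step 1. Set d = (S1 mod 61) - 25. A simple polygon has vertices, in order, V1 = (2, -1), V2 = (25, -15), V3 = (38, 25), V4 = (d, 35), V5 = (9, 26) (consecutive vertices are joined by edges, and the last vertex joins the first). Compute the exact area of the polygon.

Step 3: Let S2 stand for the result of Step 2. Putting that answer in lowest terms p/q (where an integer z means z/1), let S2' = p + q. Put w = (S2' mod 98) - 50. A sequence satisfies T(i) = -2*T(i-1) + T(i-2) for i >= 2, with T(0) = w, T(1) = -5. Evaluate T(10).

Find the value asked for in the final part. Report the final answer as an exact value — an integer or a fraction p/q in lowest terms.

-24555

Step 1: 81540 = 2^2 * 3^3 * 5 * 151; number of divisors = (2+1) * (3+1) * (1+1) * (1+1) = 48; answer 48
Step 2: S1 = 48; d = 23; cross terms: (2*-15 - 25*-1)=-5, (25*25 - 38*-15)=1195, (38*35 - 23*25)=755, (23*26 - 9*35)=283, (9*-1 - 2*26)=-61; twice the area = |2167| = 2167; area = 2167/2; answer 2167/2
Step 3: S2 = 2167/2; threaded value p + q = 2169; w = -37; T(2) = -2*(-5) + 1*(-37) = -27; iterating: T(2)=-27, T(3)=49, T(4)=-125, T(5)=299, T(6)=-723, T(7)=1745, T(8)=-4213, T(9)=10171, T(10)=-24555; answer -24555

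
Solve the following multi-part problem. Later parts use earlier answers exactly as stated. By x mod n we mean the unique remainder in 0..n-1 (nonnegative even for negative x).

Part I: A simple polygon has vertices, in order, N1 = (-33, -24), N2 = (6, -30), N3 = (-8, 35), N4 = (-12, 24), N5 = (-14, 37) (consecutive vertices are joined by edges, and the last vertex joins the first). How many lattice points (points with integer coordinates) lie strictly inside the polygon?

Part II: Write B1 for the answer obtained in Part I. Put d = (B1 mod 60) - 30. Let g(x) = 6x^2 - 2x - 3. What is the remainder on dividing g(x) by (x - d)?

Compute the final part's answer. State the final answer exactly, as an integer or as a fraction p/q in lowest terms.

2945

Part I: cross terms: (-33*-30 - 6*-24)=1134, (6*35 - -8*-30)=-30, (-8*24 - -12*35)=228, (-12*37 - -14*24)=-108, (-14*-24 - -33*37)=1557; twice the area = |2781| = 2781; area = 2781/2; boundary points = 3 + 1 + 1 + 1 + 1 = 7; strictly interior points = area - boundary/2 + 1 = 1388; answer 1388
Part II: B1 = 1388; d = -22; remainder = value at the root: 6*(-22)^2 - 2*(-22)^1 - 3 = (2904) + (44) + (-3) = 2945; answer 2945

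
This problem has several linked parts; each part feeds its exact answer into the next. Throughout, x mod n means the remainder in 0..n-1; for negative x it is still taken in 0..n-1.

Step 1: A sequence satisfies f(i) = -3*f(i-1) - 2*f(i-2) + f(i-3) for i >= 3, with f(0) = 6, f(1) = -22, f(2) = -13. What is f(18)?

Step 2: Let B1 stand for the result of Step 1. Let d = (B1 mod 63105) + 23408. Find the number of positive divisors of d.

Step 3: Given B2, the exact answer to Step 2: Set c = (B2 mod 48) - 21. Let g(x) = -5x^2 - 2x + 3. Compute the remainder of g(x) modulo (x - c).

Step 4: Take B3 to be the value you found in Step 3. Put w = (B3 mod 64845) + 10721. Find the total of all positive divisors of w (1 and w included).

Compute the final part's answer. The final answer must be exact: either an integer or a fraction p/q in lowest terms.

Step 1: f(3) = -3*(-13) - 2*(-22) + 1*(6) = 89; iterating: f(3)=89, f(4)=-263, f(5)=598, f(6)=-1179, f(7)=2078, f(8)=-3278, f(9)=4499, f(10)=-4863, f(11)=2313, f(12)=7286, f(13)=-31347, f(14)=81782, f(15)=-175366, f(16)=331187, f(17)=-561047, f(18)=845401; answer 845401
Step 2: B1 = 845401; d = 48444; 48444 = 2^2 * 3 * 11 * 367; number of divisors = (2+1) * (1+1) * (1+1) * (1+1) = 24; answer 24
Step 3: B2 = 24; c = 3; remainder = value at the root: -5*(3)^2 - 2*(3)^1 + 3 = (-45) + (-6) + (3) = -48; answer -48
Step 4: B3 = -48; w = 75518; 75518 = 2 * 61 * 619; sigma = (1 + 2) * (1 + 61) * (1 + 619) = 3 * 62 * 620 = 115320; answer 115320

115320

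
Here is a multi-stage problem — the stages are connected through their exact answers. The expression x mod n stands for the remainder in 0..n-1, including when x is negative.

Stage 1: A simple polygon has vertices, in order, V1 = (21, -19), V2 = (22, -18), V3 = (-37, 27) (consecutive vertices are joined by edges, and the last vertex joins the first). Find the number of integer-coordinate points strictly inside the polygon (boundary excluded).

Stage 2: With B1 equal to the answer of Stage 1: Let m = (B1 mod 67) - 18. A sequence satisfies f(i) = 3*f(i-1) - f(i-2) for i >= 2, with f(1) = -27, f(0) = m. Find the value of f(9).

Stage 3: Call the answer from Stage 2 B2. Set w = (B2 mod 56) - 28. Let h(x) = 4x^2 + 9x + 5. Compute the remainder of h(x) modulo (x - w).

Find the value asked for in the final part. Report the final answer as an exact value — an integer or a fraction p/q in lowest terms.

18

Stage 1: cross terms: (21*-18 - 22*-19)=40, (22*27 - -37*-18)=-72, (-37*-19 - 21*27)=136; twice the area = |104| = 104; area = 52; boundary points = 1 + 1 + 2 = 4; strictly interior points = area - boundary/2 + 1 = 51; answer 51
Stage 2: B1 = 51; m = 33; f(2) = 3*(-27) - 1*(33) = -114; iterating: f(2)=-114, f(3)=-315, f(4)=-831, f(5)=-2178, f(6)=-5703, f(7)=-14931, f(8)=-39090, f(9)=-102339; answer -102339
Stage 3: B2 = -102339; w = 1; remainder = value at the root: 4*(1)^2 + 9*(1)^1 + 5 = (4) + (9) + (5) = 18; answer 18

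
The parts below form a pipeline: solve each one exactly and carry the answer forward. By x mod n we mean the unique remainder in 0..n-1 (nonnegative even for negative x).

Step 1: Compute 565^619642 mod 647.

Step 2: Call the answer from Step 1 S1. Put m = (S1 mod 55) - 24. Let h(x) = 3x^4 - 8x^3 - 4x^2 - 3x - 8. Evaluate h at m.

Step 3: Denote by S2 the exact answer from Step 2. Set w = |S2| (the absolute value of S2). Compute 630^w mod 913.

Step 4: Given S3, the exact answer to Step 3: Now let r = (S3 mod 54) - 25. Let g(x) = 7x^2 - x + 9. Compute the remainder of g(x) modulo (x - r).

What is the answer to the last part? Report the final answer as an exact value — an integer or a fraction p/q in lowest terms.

Step 1: squarings mod 647: 565^1=565, 565^2=254, 565^4=463, 565^8=212, 565^16=301, 565^32=21, 565^64=441, 565^128=381, 565^256=233, 565^512=588, 565^1024=246, 565^2048=345, 565^4096=624, 565^8192=529, 565^16384=337, 565^32768=344, 565^65536=582, 565^131072=343, 565^262144=542, 565^524288=26; 565^619642 = 565^2 * 565^8 * 565^16 * 565^32 * 565^64 * 565^1024 * 565^4096 * 565^8192 * 565^16384 * 565^65536 * 565^524288 = 381 (mod 647); answer 381
Step 2: S1 = 381; m = 27; 3*(27)^4 - 8*(27)^3 - 4*(27)^2 - 3*(27)^1 - 8 = (1594323) + (-157464) + (-2916) + (-81) + (-8) = 1433854; answer 1433854
Step 3: S2 = 1433854; w = 1433854; squarings mod 913: 630^1=630, 630^2=658, 630^4=202, 630^8=632, 630^16=443, 630^32=867, 630^64=290, 630^128=104, 630^256=773, 630^512=427, 630^1024=642, 630^2048=401, 630^4096=113, 630^8192=900, 630^16384=169, 630^32768=258, 630^65536=828, 630^131072=834, 630^262144=763, 630^524288=588, 630^1048576=630; 630^1433854 = 630^2 * 630^4 * 630^8 * 630^16 * 630^32 * 630^64 * 630^128 * 630^8192 * 630^16384 * 630^32768 * 630^65536 * 630^262144 * 630^1048576 = 741 (mod 913); answer 741
Step 4: S3 = 741; r = 14; remainder = value at the root: 7*(14)^2 - 1*(14)^1 + 9 = (1372) + (-14) + (9) = 1367; answer 1367

1367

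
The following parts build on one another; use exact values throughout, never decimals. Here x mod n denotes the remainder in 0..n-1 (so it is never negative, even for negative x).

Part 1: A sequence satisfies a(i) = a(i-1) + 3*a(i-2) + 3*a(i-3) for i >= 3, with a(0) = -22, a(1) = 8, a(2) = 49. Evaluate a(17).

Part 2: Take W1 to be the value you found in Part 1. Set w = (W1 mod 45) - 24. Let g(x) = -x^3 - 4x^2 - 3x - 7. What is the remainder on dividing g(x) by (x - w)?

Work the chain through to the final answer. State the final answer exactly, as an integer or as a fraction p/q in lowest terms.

-9

Part 1: a(3) = 1*(49) + 3*(8) + 3*(-22) = 7; iterating: a(3)=7, a(4)=178, a(5)=346, a(6)=901, a(7)=2473, a(8)=6214, a(9)=16336, a(10)=42397, a(11)=110047, a(12)=286246, a(13)=743578, a(14)=1932457, a(15)=5021929, a(16)=13050034, a(17)=33913192; answer 33913192
Part 2: W1 = 33913192; w = -2; remainder = value at the root: -1*(-2)^3 - 4*(-2)^2 - 3*(-2)^1 - 7 = (8) + (-16) + (6) + (-7) = -9; answer -9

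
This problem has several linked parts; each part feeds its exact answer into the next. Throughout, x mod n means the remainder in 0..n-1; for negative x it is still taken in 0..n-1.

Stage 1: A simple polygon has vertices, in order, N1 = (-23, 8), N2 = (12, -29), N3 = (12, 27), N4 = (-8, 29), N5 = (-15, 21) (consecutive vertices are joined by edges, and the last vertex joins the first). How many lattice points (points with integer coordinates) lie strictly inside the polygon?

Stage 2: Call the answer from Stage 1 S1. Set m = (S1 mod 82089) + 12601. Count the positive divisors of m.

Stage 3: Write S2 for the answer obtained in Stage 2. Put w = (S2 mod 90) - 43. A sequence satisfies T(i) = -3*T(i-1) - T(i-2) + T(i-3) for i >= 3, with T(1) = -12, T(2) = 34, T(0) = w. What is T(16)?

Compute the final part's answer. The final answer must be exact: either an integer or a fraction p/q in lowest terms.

Stage 1: cross terms: (-23*-29 - 12*8)=571, (12*27 - 12*-29)=672, (12*29 - -8*27)=564, (-8*21 - -15*29)=267, (-15*8 - -23*21)=363; twice the area = |2437| = 2437; area = 2437/2; boundary points = 1 + 56 + 2 + 1 + 1 = 61; strictly interior points = area - boundary/2 + 1 = 1189; answer 1189
Stage 2: S1 = 1189; m = 13790; 13790 = 2 * 5 * 7 * 197; number of divisors = (1+1) * (1+1) * (1+1) * (1+1) = 16; answer 16
Stage 3: S2 = 16; w = -27; T(3) = -3*(34) - 1*(-12) + 1*(-27) = -117; iterating: T(3)=-117, T(4)=305, T(5)=-764, T(6)=1870, T(7)=-4541, T(8)=10989, T(9)=-26556, T(10)=64138, T(11)=-154869, T(12)=373913, T(13)=-902732, T(14)=2179414, T(15)=-5261597, T(16)=12702645; answer 12702645

12702645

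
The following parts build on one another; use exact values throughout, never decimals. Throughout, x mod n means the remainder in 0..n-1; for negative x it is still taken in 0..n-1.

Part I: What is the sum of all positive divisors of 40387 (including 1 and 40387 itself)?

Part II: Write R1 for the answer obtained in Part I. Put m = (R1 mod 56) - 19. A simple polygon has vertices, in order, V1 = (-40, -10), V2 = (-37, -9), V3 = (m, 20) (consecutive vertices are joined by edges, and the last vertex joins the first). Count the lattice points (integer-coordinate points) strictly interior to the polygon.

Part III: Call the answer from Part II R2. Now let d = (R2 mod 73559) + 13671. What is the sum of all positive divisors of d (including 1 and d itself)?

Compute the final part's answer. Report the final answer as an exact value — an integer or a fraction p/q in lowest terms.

Part I: 40387 is prime, so its only divisors are 1 and 40387; sigma = 1 + 40387 = 40388; answer 40388
Part II: R1 = 40388; m = -7; cross terms: (-40*-9 - -37*-10)=-10, (-37*20 - -7*-9)=-803, (-7*-10 - -40*20)=870; twice the area = |57| = 57; area = 57/2; boundary points = 1 + 1 + 3 = 5; strictly interior points = area - boundary/2 + 1 = 27; answer 27
Part III: R2 = 27; d = 13698; 13698 = 2 * 3^2 * 761; sigma = (1 + 2) * (1 + 3 + 9) * (1 + 761) = 3 * 13 * 762 = 29718; answer 29718

29718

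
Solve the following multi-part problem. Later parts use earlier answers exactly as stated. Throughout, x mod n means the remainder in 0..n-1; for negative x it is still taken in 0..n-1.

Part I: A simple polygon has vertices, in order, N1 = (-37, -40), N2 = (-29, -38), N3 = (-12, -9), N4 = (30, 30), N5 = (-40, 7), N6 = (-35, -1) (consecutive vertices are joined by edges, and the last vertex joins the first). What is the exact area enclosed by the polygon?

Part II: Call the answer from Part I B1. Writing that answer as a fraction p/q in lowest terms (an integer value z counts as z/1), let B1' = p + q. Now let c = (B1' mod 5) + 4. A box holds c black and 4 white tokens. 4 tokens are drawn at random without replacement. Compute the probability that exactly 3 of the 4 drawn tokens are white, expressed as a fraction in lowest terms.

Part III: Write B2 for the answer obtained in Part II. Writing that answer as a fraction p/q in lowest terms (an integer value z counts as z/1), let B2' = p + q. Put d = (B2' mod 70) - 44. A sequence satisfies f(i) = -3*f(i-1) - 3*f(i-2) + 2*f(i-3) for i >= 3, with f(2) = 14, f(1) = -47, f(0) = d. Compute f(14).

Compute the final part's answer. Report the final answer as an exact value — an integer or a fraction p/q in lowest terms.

-348010

Part I: cross terms: (-37*-38 - -29*-40)=246, (-29*-9 - -12*-38)=-195, (-12*30 - 30*-9)=-90, (30*7 - -40*30)=1410, (-40*-1 - -35*7)=285, (-35*-40 - -37*-1)=1363; twice the area = |3019| = 3019; area = 3019/2; answer 3019/2
Part II: B1 = 3019/2; threaded value p + q = 3021; c = 5; total draws C(9,4) = 126; favorable C(4,3)*C(5,1) = 20; P = 10/63; answer 10/63
Part III: B2 = 10/63; threaded value p + q = 73; d = -41; f(3) = -3*(14) - 3*(-47) + 2*(-41) = 17; iterating: f(3)=17, f(4)=-187, f(5)=538, f(6)=-1019, f(7)=1069, f(8)=926, f(9)=-8023, f(10)=23429, f(11)=-44366, f(12)=46765, f(13)=39661, f(14)=-348010; answer -348010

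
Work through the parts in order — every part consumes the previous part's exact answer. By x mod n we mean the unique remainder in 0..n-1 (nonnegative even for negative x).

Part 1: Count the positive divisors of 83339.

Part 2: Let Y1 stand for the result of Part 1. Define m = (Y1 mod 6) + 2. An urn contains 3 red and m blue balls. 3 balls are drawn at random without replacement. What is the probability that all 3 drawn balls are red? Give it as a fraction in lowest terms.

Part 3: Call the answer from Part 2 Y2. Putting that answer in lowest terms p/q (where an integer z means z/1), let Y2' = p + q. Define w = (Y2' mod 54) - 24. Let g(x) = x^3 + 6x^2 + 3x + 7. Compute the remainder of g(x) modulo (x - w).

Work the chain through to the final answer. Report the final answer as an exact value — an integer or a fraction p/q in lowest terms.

2635

Part 1: 83339 is prime, so its only divisors are 1 and 83339; count = 2; answer 2
Part 2: Y1 = 2; m = 4; total draws C(7,3) = 35; favorable C(3,3) = 1; P = 1/35; answer 1/35
Part 3: Y2 = 1/35; threaded value p + q = 36; w = 12; remainder = value at the root: 1*(12)^3 + 6*(12)^2 + 3*(12)^1 + 7 = (1728) + (864) + (36) + (7) = 2635; answer 2635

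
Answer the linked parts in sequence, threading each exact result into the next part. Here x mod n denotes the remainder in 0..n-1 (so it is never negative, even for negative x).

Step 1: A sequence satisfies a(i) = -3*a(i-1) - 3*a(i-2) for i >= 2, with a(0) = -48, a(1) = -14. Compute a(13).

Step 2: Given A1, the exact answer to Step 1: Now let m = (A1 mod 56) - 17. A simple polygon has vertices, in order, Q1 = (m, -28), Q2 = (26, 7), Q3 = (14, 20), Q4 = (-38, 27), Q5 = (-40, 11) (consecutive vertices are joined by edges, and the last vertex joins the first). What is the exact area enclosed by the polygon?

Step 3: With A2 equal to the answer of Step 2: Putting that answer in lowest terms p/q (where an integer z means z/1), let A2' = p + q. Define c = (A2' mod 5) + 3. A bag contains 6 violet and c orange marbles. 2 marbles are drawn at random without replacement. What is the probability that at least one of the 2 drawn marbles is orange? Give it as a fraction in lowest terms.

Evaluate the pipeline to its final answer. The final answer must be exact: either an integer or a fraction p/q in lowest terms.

2/3

Step 1: a(2) = -3*(-14) - 3*(-48) = 186; iterating: a(2)=186, a(3)=-516, a(4)=990, a(5)=-1422, a(6)=1296, a(7)=378, a(8)=-5022, a(9)=13932, a(10)=-26730, a(11)=38394, a(12)=-34992, a(13)=-10206; answer -10206
Step 2: A1 = -10206; m = 25; cross terms: (25*7 - 26*-28)=903, (26*20 - 14*7)=422, (14*27 - -38*20)=1138, (-38*11 - -40*27)=662, (-40*-28 - 25*11)=845; twice the area = |3970| = 3970; area = 1985; answer 1985
Step 3: A2 = 1985; threaded value p + q = 1986; c = 4; total draws C(10,2) = 45; complement C(6,2) = 15; favorable 45 - 15 = 30; P = 2/3; answer 2/3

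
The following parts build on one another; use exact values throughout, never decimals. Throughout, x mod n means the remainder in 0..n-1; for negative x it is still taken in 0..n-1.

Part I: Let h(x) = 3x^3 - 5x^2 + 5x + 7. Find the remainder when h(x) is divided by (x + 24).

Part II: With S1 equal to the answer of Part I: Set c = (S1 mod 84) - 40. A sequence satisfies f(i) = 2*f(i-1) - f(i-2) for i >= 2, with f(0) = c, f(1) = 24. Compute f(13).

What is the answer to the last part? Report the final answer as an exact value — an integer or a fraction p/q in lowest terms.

132

Part I: remainder = value at the root: 3*(-24)^3 - 5*(-24)^2 + 5*(-24)^1 + 7 = (-41472) + (-2880) + (-120) + (7) = -44465; answer -44465
Part II: S1 = -44465; c = 15; f(2) = 2*(24) - 1*(15) = 33; iterating: f(2)=33, f(3)=42, f(4)=51, f(5)=60, f(6)=69, f(7)=78, f(8)=87, f(9)=96, f(10)=105, f(11)=114, f(12)=123, f(13)=132; answer 132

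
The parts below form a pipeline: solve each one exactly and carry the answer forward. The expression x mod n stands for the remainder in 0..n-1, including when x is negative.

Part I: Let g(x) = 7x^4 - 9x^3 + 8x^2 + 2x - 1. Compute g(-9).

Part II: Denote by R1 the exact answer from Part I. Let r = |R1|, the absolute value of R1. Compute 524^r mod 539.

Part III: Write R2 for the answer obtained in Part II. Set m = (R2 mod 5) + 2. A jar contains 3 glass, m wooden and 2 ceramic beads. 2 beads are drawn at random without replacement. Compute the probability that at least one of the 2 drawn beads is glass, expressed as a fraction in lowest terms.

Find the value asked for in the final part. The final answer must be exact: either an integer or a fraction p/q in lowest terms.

8/15

Part I: 7*(-9)^4 - 9*(-9)^3 + 8*(-9)^2 + 2*(-9)^1 - 1 = (45927) + (6561) + (648) + (-18) + (-1) = 53117; answer 53117
Part II: R1 = 53117; r = 53117; squarings mod 539: 524^1=524, 524^2=225, 524^4=498, 524^8=64, 524^16=323, 524^32=302, 524^64=113, 524^128=372, 524^256=400, 524^512=456, 524^1024=421, 524^2048=449, 524^4096=15, 524^8192=225, 524^16384=498, 524^32768=64; 524^53117 = 524^1 * 524^4 * 524^8 * 524^16 * 524^32 * 524^64 * 524^256 * 524^512 * 524^1024 * 524^2048 * 524^16384 * 524^32768 = 83 (mod 539); answer 83
Part III: R2 = 83; m = 5; total draws C(10,2) = 45; complement C(7,2) = 21; favorable 45 - 21 = 24; P = 8/15; answer 8/15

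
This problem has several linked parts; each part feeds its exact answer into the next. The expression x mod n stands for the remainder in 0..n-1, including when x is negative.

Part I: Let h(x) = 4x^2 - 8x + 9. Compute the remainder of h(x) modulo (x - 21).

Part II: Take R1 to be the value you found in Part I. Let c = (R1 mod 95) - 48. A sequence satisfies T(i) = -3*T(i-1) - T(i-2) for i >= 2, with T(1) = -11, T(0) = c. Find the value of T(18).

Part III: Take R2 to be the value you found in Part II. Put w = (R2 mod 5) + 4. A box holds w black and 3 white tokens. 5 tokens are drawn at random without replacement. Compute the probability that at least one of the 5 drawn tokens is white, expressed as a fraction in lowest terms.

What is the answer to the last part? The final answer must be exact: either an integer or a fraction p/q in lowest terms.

Part I: remainder = value at the root: 4*(21)^2 - 8*(21)^1 + 9 = (1764) + (-168) + (9) = 1605; answer 1605
Part II: R1 = 1605; c = 37; T(2) = -3*(-11) - 1*(37) = -4; iterating: T(2)=-4, T(3)=23, T(4)=-65, T(5)=172, T(6)=-451, T(7)=1181, T(8)=-3092, T(9)=8095, T(10)=-21193, T(11)=55484, T(12)=-145259, T(13)=380293, T(14)=-995620, T(15)=2606567, T(16)=-6824081, T(17)=17865676, T(18)=-46772947; answer -46772947
Part III: R2 = -46772947; w = 7; total draws C(10,5) = 252; complement C(7,5) = 21; favorable 252 - 21 = 231; P = 11/12; answer 11/12

11/12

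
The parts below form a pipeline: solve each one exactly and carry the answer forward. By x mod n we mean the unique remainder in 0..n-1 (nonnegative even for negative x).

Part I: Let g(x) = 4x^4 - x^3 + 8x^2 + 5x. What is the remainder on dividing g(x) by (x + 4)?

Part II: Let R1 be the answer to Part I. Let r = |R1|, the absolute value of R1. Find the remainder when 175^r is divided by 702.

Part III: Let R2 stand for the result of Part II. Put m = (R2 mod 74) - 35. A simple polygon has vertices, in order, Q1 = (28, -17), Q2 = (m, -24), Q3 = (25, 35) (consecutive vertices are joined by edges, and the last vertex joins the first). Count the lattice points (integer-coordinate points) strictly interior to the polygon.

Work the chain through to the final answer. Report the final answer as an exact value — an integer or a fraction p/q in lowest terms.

114

Part I: remainder = value at the root: 4*(-4)^4 - 1*(-4)^3 + 8*(-4)^2 + 5*(-4)^1 = (1024) + (64) + (128) + (-20) = 1196; answer 1196
Part II: R1 = 1196; r = 1196; squarings mod 702: 175^1=175, 175^2=439, 175^4=373, 175^8=133, 175^16=139, 175^32=367, 175^64=607, 175^128=601, 175^256=373, 175^512=133, 175^1024=139; 175^1196 = 175^4 * 175^8 * 175^32 * 175^128 * 175^1024 = 133 (mod 702); answer 133
Part III: R2 = 133; m = 24; cross terms: (28*-24 - 24*-17)=-264, (24*35 - 25*-24)=1440, (25*-17 - 28*35)=-1405; twice the area = |-229| = 229; area = 229/2; boundary points = 1 + 1 + 1 = 3; strictly interior points = area - boundary/2 + 1 = 114; answer 114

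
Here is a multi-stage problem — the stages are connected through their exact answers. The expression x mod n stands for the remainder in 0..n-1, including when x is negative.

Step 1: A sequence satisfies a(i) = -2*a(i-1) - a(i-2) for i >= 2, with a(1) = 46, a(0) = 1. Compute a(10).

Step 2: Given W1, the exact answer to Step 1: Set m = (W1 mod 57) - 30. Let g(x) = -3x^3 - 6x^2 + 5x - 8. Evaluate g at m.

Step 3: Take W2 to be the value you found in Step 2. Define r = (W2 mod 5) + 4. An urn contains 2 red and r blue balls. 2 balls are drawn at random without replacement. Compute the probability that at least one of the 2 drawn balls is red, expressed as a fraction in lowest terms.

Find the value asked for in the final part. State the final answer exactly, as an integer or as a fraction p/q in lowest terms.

Step 1: a(2) = -2*(46) - 1*(1) = -93; iterating: a(2)=-93, a(3)=140, a(4)=-187, a(5)=234, a(6)=-281, a(7)=328, a(8)=-375, a(9)=422, a(10)=-469; answer -469
Step 2: W1 = -469; m = 14; -3*(14)^3 - 6*(14)^2 + 5*(14)^1 - 8 = (-8232) + (-1176) + (70) + (-8) = -9346; answer -9346
Step 3: W2 = -9346; r = 8; total draws C(10,2) = 45; complement C(8,2) = 28; favorable 45 - 28 = 17; P = 17/45; answer 17/45

17/45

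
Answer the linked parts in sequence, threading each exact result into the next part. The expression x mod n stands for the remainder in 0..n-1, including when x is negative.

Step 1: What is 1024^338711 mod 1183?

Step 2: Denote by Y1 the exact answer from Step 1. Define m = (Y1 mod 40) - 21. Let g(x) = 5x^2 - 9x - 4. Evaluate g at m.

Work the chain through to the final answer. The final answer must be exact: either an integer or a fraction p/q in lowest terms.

2176

Step 1: squarings mod 1183: 1024^1=1024, 1024^2=438, 1024^4=198, 1024^8=165, 1024^16=16, 1024^32=256, 1024^64=471, 1024^128=620, 1024^256=1108, 1024^512=893, 1024^1024=107, 1024^2048=802, 1024^4096=835, 1024^8192=438, 1024^16384=198, 1024^32768=165, 1024^65536=16, 1024^131072=256, 1024^262144=471; 1024^338711 = 1024^1 * 1024^2 * 1024^4 * 1024^16 * 1024^256 * 1024^512 * 1024^2048 * 1024^8192 * 1024^65536 * 1024^262144 = 641 (mod 1183); answer 641
Step 2: Y1 = 641; m = -20; 5*(-20)^2 - 9*(-20)^1 - 4 = (2000) + (180) + (-4) = 2176; answer 2176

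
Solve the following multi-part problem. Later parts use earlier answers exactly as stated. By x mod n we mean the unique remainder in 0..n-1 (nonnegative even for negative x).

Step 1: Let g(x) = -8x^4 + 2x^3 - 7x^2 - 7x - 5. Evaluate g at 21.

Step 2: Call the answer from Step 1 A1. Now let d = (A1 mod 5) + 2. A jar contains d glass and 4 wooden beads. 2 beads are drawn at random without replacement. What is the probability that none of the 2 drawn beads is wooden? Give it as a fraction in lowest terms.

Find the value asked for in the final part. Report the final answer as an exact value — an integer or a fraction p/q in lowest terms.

Step 1: -8*(21)^4 + 2*(21)^3 - 7*(21)^2 - 7*(21)^1 - 5 = (-1555848) + (18522) + (-3087) + (-147) + (-5) = -1540565; answer -1540565
Step 2: A1 = -1540565; d = 2; total draws C(6,2) = 15; favorable C(2,2) = 1; P = 1/15; answer 1/15

1/15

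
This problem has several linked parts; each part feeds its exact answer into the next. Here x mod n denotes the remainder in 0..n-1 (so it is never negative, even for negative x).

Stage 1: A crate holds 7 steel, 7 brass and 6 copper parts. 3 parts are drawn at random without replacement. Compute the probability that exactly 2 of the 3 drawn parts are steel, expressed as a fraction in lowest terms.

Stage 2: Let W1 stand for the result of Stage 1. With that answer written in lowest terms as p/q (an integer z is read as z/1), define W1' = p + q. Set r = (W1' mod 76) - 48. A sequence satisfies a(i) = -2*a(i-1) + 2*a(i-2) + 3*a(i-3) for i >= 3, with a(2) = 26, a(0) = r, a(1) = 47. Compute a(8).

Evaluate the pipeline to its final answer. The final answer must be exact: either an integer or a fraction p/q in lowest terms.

Stage 1: total draws C(20,3) = 1140; favorable C(7,2)*C(13,1) = 273; P = 91/380; answer 91/380
Stage 2: W1 = 91/380; threaded value p + q = 471; r = -33; a(3) = -2*(26) + 2*(47) + 3*(-33) = -57; iterating: a(3)=-57, a(4)=307, a(5)=-650, a(6)=1743, a(7)=-3865, a(8)=9266; answer 9266

9266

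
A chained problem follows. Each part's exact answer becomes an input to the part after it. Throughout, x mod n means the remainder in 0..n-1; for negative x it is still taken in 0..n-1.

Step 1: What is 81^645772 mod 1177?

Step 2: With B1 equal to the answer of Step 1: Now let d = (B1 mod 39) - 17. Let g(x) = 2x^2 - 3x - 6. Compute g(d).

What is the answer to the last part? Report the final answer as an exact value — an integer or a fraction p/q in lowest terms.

246

Step 1: squarings mod 1177: 81^1=81, 81^2=676, 81^4=300, 81^8=548, 81^16=169, 81^32=313, 81^64=278, 81^128=779, 81^256=686, 81^512=973, 81^1024=421, 81^2048=691, 81^4096=796, 81^8192=390, 81^16384=267, 81^32768=669, 81^65536=301, 81^131072=1149, 81^262144=784, 81^524288=262; 81^645772 = 81^4 * 81^8 * 81^128 * 81^512 * 81^2048 * 81^4096 * 81^16384 * 81^32768 * 81^65536 * 81^524288 = 731 (mod 1177); answer 731
Step 2: B1 = 731; d = 12; 2*(12)^2 - 3*(12)^1 - 6 = (288) + (-36) + (-6) = 246; answer 246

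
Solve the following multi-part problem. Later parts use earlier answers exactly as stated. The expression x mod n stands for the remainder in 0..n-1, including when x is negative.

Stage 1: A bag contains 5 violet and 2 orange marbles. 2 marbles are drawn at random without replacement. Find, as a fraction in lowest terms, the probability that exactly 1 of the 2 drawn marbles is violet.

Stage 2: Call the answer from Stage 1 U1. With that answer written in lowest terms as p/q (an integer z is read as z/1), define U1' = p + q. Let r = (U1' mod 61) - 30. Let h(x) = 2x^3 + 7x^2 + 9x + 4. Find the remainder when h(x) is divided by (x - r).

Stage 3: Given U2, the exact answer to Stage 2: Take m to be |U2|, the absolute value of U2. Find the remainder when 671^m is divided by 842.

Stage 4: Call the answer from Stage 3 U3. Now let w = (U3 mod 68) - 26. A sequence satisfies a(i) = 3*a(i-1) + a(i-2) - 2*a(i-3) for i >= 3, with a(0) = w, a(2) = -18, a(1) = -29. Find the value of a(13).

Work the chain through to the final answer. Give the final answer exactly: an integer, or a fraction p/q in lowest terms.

Stage 1: total draws C(7,2) = 21; favorable C(5,1)*C(2,1) = 10; P = 10/21; answer 10/21
Stage 2: U1 = 10/21; threaded value p + q = 31; r = 1; remainder = value at the root: 2*(1)^3 + 7*(1)^2 + 9*(1)^1 + 4 = (2) + (7) + (9) + (4) = 22; answer 22
Stage 3: U2 = 22; m = 22; squarings mod 842: 671^1=671, 671^2=613, 671^4=237, 671^8=597, 671^16=243; 671^22 = 671^2 * 671^4 * 671^16 = 749 (mod 842); answer 749
Stage 4: U3 = 749; w = -25; a(3) = 3*(-18) + 1*(-29) - 2*(-25) = -33; iterating: a(3)=-33, a(4)=-59, a(5)=-174, a(6)=-515, a(7)=-1601, a(8)=-4970, a(9)=-15481, a(10)=-48211, a(11)=-150174, a(12)=-467771, a(13)=-1457065; answer -1457065

-1457065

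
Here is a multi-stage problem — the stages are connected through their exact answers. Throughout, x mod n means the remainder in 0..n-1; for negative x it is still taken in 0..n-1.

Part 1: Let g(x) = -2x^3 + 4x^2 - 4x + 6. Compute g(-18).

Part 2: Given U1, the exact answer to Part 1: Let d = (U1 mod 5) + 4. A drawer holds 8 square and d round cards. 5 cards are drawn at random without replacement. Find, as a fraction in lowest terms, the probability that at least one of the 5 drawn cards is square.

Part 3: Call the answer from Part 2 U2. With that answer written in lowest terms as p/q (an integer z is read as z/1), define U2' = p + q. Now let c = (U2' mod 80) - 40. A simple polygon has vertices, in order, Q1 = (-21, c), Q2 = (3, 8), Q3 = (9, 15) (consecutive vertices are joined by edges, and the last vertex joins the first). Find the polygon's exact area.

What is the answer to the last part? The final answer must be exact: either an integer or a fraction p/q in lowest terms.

75

Part 1: -2*(-18)^3 + 4*(-18)^2 - 4*(-18)^1 + 6 = (11664) + (1296) + (72) + (6) = 13038; answer 13038
Part 2: U1 = 13038; d = 7; total draws C(15,5) = 3003; complement C(7,5) = 21; favorable 3003 - 21 = 2982; P = 142/143; answer 142/143
Part 3: U2 = 142/143; threaded value p + q = 285; c = 5; cross terms: (-21*8 - 3*5)=-183, (3*15 - 9*8)=-27, (9*5 - -21*15)=360; twice the area = |150| = 150; area = 75; answer 75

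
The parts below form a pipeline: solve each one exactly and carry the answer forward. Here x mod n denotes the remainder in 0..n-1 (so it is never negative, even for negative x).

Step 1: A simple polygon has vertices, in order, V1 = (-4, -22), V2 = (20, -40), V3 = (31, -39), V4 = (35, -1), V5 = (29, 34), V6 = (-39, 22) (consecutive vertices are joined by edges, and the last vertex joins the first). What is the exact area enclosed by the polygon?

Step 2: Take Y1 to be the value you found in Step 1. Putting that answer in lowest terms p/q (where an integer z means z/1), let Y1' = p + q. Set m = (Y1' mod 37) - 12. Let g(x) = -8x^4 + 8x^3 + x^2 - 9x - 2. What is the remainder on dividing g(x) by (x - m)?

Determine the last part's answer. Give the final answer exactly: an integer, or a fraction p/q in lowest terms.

-10

Step 1: cross terms: (-4*-40 - 20*-22)=600, (20*-39 - 31*-40)=460, (31*-1 - 35*-39)=1334, (35*34 - 29*-1)=1219, (29*22 - -39*34)=1964, (-39*-22 - -4*22)=946; twice the area = |6523| = 6523; area = 6523/2; answer 6523/2
Step 2: Y1 = 6523/2; threaded value p + q = 6525; m = 1; remainder = value at the root: -8*(1)^4 + 8*(1)^3 + 1*(1)^2 - 9*(1)^1 - 2 = (-8) + (8) + (1) + (-9) + (-2) = -10; answer -10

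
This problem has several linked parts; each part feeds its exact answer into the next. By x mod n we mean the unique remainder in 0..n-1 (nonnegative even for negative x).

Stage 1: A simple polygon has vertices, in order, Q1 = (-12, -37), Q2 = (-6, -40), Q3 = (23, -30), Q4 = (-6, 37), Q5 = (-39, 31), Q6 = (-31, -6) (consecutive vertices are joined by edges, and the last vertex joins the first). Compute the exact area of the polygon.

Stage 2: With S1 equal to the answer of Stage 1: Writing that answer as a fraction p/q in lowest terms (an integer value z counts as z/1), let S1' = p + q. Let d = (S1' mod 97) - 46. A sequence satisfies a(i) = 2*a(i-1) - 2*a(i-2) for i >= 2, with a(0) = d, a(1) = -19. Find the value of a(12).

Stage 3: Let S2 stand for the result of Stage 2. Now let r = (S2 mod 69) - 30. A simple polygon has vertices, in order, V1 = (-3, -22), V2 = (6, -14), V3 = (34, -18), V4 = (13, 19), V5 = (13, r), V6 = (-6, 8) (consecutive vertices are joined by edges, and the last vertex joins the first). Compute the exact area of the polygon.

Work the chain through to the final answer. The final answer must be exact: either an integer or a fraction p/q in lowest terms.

1169/2

Stage 1: cross terms: (-12*-40 - -6*-37)=258, (-6*-30 - 23*-40)=1100, (23*37 - -6*-30)=671, (-6*31 - -39*37)=1257, (-39*-6 - -31*31)=1195, (-31*-37 - -12*-6)=1075; twice the area = |5556| = 5556; area = 2778; answer 2778
Stage 2: S1 = 2778; threaded value p + q = 2779; d = 17; a(2) = 2*(-19) - 2*(17) = -72; iterating: a(2)=-72, a(3)=-106, a(4)=-68, a(5)=76, a(6)=288, a(7)=424, a(8)=272, a(9)=-304, a(10)=-1152, a(11)=-1696, a(12)=-1088; answer -1088
Stage 3: S2 = -1088; r = -14; cross terms: (-3*-14 - 6*-22)=174, (6*-18 - 34*-14)=368, (34*19 - 13*-18)=880, (13*-14 - 13*19)=-429, (13*8 - -6*-14)=20, (-6*-22 - -3*8)=156; twice the area = |1169| = 1169; area = 1169/2; answer 1169/2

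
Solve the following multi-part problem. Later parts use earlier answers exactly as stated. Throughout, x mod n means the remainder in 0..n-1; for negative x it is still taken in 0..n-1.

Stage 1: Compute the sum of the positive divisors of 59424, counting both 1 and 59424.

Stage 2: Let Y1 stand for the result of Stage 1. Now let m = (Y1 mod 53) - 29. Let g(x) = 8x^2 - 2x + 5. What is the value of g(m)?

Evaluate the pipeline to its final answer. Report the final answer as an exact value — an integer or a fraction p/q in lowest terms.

Stage 1: 59424 = 2^5 * 3 * 619; sigma = (1 + 2 + 4 + 8 + 16 + 32) * (1 + 3) * (1 + 619) = 63 * 4 * 620 = 156240; answer 156240
Stage 2: Y1 = 156240; m = 20; 8*(20)^2 - 2*(20)^1 + 5 = (3200) + (-40) + (5) = 3165; answer 3165

3165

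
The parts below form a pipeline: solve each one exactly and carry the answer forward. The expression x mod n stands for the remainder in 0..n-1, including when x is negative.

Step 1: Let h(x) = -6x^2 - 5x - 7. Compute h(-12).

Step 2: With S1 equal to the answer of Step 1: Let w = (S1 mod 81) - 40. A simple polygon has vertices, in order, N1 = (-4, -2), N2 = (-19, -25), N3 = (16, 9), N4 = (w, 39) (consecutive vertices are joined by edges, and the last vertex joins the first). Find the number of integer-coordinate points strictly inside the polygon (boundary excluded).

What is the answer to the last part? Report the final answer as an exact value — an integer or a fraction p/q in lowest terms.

Step 1: -6*(-12)^2 - 5*(-12)^1 - 7 = (-864) + (60) + (-7) = -811; answer -811
Step 2: S1 = -811; w = 40; cross terms: (-4*-25 - -19*-2)=62, (-19*9 - 16*-25)=229, (16*39 - 40*9)=264, (40*-2 - -4*39)=76; twice the area = |631| = 631; area = 631/2; boundary points = 1 + 1 + 6 + 1 = 9; strictly interior points = area - boundary/2 + 1 = 312; answer 312

312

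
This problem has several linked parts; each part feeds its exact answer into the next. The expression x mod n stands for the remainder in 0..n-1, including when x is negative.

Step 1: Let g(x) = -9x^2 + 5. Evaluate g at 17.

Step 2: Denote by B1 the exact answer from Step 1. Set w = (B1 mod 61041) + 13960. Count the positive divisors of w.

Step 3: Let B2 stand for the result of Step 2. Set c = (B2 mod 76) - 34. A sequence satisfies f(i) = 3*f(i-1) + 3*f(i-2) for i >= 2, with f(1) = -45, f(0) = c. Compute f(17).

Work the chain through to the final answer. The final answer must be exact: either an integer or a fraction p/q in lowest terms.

-94082279625

Step 1: -9*(17)^2 + 5 = (-2601) + (5) = -2596; answer -2596
Step 2: B1 = -2596; w = 72405; 72405 = 3^2 * 5 * 1609; number of divisors = (2+1) * (1+1) * (1+1) = 12; answer 12
Step 3: B2 = 12; c = -22; f(2) = 3*(-45) + 3*(-22) = -201; iterating: f(2)=-201, f(3)=-738, f(4)=-2817, f(5)=-10665, f(6)=-40446, f(7)=-153333, f(8)=-581337, f(9)=-2204010, f(10)=-8356041, f(11)=-31680153, f(12)=-120108582, f(13)=-455366205, f(14)=-1726424361, f(15)=-6545371698, f(16)=-24815388177, f(17)=-94082279625; answer -94082279625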